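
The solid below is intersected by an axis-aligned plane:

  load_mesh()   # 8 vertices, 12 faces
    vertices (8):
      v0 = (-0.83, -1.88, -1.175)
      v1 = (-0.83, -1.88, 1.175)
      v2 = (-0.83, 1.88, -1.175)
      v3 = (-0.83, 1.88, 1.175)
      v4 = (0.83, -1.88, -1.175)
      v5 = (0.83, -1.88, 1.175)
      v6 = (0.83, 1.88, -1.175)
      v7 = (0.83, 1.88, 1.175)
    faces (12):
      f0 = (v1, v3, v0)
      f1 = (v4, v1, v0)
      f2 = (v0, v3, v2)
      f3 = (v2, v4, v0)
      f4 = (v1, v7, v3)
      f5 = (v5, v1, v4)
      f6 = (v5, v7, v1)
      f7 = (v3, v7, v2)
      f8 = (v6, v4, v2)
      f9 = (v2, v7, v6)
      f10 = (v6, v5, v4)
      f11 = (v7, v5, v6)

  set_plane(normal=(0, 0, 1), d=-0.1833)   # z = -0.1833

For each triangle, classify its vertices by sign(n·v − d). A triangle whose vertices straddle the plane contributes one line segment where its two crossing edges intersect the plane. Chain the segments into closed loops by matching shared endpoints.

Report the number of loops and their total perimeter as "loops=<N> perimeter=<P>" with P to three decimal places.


Straddling triangles (8 of 12):
  (v1,v3,v0) [++-] → (-0.83, -0.29328, -0.1833)–(-0.83, -1.88, -0.1833)  len=1.5867
  (v4,v1,v0) [-+-] → (0.12948, -1.88, -0.1833)–(-0.83, -1.88, -0.1833)  len=0.9595
  (v0,v3,v2) [-+-] → (-0.83, -0.29328, -0.1833)–(-0.83, 1.88, -0.1833)  len=2.1733
  (v5,v1,v4) [++-] → (0.12948, -1.88, -0.1833)–(0.83, -1.88, -0.1833)  len=0.7005
  (v3,v7,v2) [++-] → (-0.12948, 1.88, -0.1833)–(-0.83, 1.88, -0.1833)  len=0.7005
  (v2,v7,v6) [-+-] → (-0.12948, 1.88, -0.1833)–(0.83, 1.88, -0.1833)  len=0.9595
  (v6,v5,v4) [-+-] → (0.83, 0.29328, -0.1833)–(0.83, -1.88, -0.1833)  len=2.1733
  (v7,v5,v6) [++-] → (0.83, 0.29328, -0.1833)–(0.83, 1.88, -0.1833)  len=1.5867

Chained into 1 loop(s):
  loop 1: 8 segments, perimeter = 10.8400
Total perimeter = 10.840

loops=1 perimeter=10.840


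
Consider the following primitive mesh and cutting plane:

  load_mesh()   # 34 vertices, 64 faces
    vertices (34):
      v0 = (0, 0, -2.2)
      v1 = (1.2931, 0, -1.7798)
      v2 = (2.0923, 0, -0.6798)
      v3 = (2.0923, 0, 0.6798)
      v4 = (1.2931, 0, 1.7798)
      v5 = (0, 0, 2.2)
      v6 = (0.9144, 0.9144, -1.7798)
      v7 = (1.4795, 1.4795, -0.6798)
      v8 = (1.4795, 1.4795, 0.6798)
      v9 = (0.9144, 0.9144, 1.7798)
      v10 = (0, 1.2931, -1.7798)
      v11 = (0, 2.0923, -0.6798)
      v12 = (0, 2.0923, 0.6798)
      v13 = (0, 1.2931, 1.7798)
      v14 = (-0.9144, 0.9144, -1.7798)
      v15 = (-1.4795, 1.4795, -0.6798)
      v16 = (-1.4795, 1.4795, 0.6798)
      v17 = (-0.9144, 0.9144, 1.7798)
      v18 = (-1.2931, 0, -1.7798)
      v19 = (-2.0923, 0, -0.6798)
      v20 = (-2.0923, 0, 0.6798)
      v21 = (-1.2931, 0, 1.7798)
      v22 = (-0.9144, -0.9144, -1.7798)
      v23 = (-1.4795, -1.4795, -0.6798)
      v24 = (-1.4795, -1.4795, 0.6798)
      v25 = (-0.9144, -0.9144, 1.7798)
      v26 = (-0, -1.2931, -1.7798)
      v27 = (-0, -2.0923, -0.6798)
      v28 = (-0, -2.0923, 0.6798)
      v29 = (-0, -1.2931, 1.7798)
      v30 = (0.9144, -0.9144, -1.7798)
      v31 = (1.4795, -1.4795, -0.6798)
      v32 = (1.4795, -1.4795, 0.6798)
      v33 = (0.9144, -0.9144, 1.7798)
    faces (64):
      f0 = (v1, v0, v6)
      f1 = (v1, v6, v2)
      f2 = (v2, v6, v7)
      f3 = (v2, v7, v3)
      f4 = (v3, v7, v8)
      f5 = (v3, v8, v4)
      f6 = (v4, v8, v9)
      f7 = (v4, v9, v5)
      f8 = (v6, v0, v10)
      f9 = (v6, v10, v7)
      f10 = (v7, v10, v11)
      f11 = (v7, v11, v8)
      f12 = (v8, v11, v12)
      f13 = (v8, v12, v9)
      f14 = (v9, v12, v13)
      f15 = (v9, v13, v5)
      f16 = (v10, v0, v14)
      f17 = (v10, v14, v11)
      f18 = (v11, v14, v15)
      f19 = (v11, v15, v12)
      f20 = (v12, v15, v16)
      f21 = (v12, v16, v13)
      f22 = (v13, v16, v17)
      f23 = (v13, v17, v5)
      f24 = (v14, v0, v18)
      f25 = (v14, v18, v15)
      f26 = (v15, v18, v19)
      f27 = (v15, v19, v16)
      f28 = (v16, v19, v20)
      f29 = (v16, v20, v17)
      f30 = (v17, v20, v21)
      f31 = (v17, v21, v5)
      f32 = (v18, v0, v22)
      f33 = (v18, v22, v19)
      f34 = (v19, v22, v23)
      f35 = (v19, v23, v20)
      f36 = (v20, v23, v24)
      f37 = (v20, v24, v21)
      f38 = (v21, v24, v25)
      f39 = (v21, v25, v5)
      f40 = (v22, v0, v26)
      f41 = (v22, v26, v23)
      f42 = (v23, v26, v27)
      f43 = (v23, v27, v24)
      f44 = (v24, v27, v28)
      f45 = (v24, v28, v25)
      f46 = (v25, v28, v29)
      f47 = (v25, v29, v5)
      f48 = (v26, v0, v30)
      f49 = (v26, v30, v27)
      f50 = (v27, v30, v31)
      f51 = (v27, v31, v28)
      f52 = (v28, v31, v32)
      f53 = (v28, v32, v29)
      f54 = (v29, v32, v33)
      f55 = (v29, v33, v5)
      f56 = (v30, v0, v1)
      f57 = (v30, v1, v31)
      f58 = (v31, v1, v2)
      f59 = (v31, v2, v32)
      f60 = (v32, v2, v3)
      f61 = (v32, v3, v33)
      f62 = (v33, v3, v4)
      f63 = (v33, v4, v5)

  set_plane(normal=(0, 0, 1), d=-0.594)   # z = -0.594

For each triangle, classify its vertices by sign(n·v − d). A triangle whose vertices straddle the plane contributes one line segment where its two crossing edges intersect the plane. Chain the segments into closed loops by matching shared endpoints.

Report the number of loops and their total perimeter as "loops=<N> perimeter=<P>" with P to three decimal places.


Straddling triangles (16 of 64):
  (v2,v7,v3) [--+] → (1.51817, 1.38613, -0.594)–(2.0923, 0, -0.594)  len=1.5003
  (v3,v7,v8) [+-+] → (1.51817, 1.38613, -0.594)–(1.4795, 1.4795, -0.594)  len=0.1011
  (v7,v11,v8) [--+] → (0.0933665, 2.05363, -0.594)–(1.4795, 1.4795, -0.594)  len=1.5003
  (v8,v11,v12) [+-+] → (0.0933665, 2.05363, -0.594)–(0, 2.0923, -0.594)  len=0.1011
  (v11,v15,v12) [--+] → (-1.38613, 1.51817, -0.594)–(0, 2.0923, -0.594)  len=1.5003
  (v12,v15,v16) [+-+] → (-1.38613, 1.51817, -0.594)–(-1.4795, 1.4795, -0.594)  len=0.1011
  (v15,v19,v16) [--+] → (-2.05363, 0.0933665, -0.594)–(-1.4795, 1.4795, -0.594)  len=1.5003
  (v16,v19,v20) [+-+] → (-2.05363, 0.0933665, -0.594)–(-2.0923, 0, -0.594)  len=0.1011
  (v19,v23,v20) [--+] → (-1.51817, -1.38613, -0.594)–(-2.0923, 0, -0.594)  len=1.5003
  (v20,v23,v24) [+-+] → (-1.51817, -1.38613, -0.594)–(-1.4795, -1.4795, -0.594)  len=0.1011
  (v23,v27,v24) [--+] → (-0.0933665, -2.05363, -0.594)–(-1.4795, -1.4795, -0.594)  len=1.5003
  (v24,v27,v28) [+-+] → (-0.0933665, -2.05363, -0.594)–(0, -2.0923, -0.594)  len=0.1011
  (v27,v31,v28) [--+] → (1.38613, -1.51817, -0.594)–(0, -2.0923, -0.594)  len=1.5003
  (v28,v31,v32) [+-+] → (1.38613, -1.51817, -0.594)–(1.4795, -1.4795, -0.594)  len=0.1011
  (v31,v2,v32) [--+] → (2.05363, -0.0933665, -0.594)–(1.4795, -1.4795, -0.594)  len=1.5003
  (v32,v2,v3) [+-+] → (2.05363, -0.0933665, -0.594)–(2.0923, 0, -0.594)  len=0.1011

Chained into 1 loop(s):
  loop 1: 16 segments, perimeter = 12.8111
Total perimeter = 12.811

loops=1 perimeter=12.811


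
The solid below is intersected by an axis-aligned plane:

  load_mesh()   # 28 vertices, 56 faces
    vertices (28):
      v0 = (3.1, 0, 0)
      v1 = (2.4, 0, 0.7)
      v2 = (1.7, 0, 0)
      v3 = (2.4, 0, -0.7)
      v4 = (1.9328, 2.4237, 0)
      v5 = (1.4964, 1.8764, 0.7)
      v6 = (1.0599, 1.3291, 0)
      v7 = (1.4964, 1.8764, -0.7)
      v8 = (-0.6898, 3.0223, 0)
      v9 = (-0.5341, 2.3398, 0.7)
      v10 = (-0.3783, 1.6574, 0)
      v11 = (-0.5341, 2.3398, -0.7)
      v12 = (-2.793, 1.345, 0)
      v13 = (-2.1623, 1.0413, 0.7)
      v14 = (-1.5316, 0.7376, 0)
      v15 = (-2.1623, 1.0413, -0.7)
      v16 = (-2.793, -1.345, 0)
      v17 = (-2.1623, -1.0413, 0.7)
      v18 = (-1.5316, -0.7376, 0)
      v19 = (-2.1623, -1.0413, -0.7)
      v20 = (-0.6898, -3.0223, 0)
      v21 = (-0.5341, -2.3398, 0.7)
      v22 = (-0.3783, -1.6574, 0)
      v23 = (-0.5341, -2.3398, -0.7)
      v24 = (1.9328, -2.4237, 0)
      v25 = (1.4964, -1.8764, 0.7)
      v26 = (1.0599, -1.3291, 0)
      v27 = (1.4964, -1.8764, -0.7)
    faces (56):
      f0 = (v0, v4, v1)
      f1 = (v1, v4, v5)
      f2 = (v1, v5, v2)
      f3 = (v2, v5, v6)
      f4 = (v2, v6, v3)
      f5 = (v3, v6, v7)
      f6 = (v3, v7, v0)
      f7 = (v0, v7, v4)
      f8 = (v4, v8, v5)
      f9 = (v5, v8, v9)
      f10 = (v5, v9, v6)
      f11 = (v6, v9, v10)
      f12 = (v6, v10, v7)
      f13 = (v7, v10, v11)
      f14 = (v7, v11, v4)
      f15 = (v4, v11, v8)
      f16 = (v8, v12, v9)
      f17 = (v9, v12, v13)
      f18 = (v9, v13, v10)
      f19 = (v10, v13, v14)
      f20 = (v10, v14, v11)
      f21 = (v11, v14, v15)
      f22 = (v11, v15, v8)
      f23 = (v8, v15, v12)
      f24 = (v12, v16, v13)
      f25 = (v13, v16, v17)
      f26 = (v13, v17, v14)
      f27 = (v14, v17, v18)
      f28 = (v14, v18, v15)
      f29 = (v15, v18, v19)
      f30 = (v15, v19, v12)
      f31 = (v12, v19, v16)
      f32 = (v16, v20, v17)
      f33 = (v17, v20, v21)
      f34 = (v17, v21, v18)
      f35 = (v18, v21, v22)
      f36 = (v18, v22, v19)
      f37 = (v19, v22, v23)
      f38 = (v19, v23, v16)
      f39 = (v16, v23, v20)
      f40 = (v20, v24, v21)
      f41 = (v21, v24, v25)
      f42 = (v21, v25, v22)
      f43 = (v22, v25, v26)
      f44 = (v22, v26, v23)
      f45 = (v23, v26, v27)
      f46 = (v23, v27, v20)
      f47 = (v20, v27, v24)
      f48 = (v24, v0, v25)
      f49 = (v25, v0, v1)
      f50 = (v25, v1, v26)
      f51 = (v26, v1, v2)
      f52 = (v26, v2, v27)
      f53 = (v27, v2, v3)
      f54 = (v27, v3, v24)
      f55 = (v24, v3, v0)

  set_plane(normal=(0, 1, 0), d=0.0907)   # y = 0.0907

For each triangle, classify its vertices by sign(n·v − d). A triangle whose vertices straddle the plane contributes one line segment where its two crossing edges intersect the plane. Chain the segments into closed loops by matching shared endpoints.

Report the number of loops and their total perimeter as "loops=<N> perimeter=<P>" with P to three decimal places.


Straddling triangles (16 of 56):
  (v0,v4,v1) [-+-] → (3.05632, 0.0907, 0)–(2.38252, 0.0907, 0.673805)  len=0.9529
  (v1,v4,v5) [-++] → (2.38252, 0.0907, 0.673805)–(2.35632, 0.0907, 0.7)  len=0.0370
  (v1,v5,v2) [-+-] → (2.35632, 0.0907, 0.7)–(1.69016, 0.0907, 0.0338361)  len=0.9421
  (v2,v5,v6) [-++] → (1.69016, 0.0907, 0.0338361)–(1.65632, 0.0907, 0)  len=0.0479
  (v2,v6,v3) [-+-] → (1.65632, 0.0907, 0)–(2.30855, 0.0907, -0.652231)  len=0.9224
  (v3,v6,v7) [-++] → (2.30855, 0.0907, -0.652231)–(2.35632, 0.0907, -0.7)  len=0.0676
  (v3,v7,v0) [-+-] → (2.35632, 0.0907, -0.7)–(3.02249, 0.0907, -0.0338361)  len=0.9421
  (v0,v7,v4) [-++] → (3.02249, 0.0907, -0.0338361)–(3.05632, 0.0907, 0)  len=0.0479
  (v12,v16,v13) [+-+] → (-2.793, 0.0907, 0)–(-2.41354, 0.0907, 0.42115)  len=0.5669
  (v13,v16,v17) [+--] → (-2.41354, 0.0907, 0.42115)–(-2.1623, 0.0907, 0.7)  len=0.3753
  (v13,v17,v14) [+-+] → (-2.1623, 0.0907, 0.7)–(-1.76096, 0.0907, 0.254556)  len=0.5996
  (v14,v17,v18) [+--] → (-1.76096, 0.0907, 0.254556)–(-1.5316, 0.0907, 0)  len=0.3426
  (v14,v18,v15) [+-+] → (-1.5316, 0.0907, 0)–(-1.82527, 0.0907, -0.325937)  len=0.4387
  (v15,v18,v19) [+--] → (-1.82527, 0.0907, -0.325937)–(-2.1623, 0.0907, -0.7)  len=0.5035
  (v15,v19,v12) [+-+] → (-2.1623, 0.0907, -0.7)–(-2.46149, 0.0907, -0.367938)  len=0.4470
  (v12,v19,v16) [+--] → (-2.46149, 0.0907, -0.367938)–(-2.793, 0.0907, 0)  len=0.4953

Chained into 2 loop(s):
  loop 1: 8 segments, perimeter = 3.9598
  loop 2: 8 segments, perimeter = 3.7689
Total perimeter = 7.729

loops=2 perimeter=7.729


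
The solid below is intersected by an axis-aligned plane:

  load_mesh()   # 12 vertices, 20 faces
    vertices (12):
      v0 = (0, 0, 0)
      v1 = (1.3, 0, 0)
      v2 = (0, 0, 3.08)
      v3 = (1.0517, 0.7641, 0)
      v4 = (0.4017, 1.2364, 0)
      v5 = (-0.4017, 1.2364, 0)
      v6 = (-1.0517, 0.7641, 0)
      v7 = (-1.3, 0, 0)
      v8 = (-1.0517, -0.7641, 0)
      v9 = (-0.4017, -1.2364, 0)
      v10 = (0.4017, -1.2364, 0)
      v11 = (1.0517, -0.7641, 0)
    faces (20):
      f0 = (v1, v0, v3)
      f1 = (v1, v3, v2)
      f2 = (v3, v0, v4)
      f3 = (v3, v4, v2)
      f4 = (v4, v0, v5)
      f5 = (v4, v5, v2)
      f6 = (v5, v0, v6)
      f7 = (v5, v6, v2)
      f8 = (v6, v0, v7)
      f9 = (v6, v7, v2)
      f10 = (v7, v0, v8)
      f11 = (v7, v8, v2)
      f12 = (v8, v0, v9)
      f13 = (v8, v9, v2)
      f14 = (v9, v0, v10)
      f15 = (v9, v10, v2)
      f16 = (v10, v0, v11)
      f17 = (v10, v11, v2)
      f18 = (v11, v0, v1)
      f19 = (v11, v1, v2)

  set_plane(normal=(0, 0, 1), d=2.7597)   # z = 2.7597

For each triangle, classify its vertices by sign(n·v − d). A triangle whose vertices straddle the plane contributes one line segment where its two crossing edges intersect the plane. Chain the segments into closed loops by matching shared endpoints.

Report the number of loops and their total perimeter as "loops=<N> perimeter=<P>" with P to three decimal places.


loops=1 perimeter=0.836

Straddling triangles (10 of 20):
  (v1,v3,v2) [--+] → (0.10937, 0.0794614, 2.7597)–(0.135192, 0, 2.7597)  len=0.0836
  (v3,v4,v2) [--+] → (0.0417742, 0.128578, 2.7597)–(0.10937, 0.0794614, 2.7597)  len=0.0836
  (v4,v5,v2) [--+] → (-0.0417742, 0.128578, 2.7597)–(0.0417742, 0.128578, 2.7597)  len=0.0835
  (v5,v6,v2) [--+] → (-0.10937, 0.0794614, 2.7597)–(-0.0417742, 0.128578, 2.7597)  len=0.0836
  (v6,v7,v2) [--+] → (-0.135192, 0, 2.7597)–(-0.10937, 0.0794614, 2.7597)  len=0.0836
  (v7,v8,v2) [--+] → (-0.10937, -0.0794614, 2.7597)–(-0.135192, 0, 2.7597)  len=0.0836
  (v8,v9,v2) [--+] → (-0.0417742, -0.128578, 2.7597)–(-0.10937, -0.0794614, 2.7597)  len=0.0836
  (v9,v10,v2) [--+] → (0.0417742, -0.128578, 2.7597)–(-0.0417742, -0.128578, 2.7597)  len=0.0835
  (v10,v11,v2) [--+] → (0.10937, -0.0794614, 2.7597)–(0.0417742, -0.128578, 2.7597)  len=0.0836
  (v11,v1,v2) [--+] → (0.135192, 0, 2.7597)–(0.10937, -0.0794614, 2.7597)  len=0.0836

Chained into 1 loop(s):
  loop 1: 10 segments, perimeter = 0.8355
Total perimeter = 0.836


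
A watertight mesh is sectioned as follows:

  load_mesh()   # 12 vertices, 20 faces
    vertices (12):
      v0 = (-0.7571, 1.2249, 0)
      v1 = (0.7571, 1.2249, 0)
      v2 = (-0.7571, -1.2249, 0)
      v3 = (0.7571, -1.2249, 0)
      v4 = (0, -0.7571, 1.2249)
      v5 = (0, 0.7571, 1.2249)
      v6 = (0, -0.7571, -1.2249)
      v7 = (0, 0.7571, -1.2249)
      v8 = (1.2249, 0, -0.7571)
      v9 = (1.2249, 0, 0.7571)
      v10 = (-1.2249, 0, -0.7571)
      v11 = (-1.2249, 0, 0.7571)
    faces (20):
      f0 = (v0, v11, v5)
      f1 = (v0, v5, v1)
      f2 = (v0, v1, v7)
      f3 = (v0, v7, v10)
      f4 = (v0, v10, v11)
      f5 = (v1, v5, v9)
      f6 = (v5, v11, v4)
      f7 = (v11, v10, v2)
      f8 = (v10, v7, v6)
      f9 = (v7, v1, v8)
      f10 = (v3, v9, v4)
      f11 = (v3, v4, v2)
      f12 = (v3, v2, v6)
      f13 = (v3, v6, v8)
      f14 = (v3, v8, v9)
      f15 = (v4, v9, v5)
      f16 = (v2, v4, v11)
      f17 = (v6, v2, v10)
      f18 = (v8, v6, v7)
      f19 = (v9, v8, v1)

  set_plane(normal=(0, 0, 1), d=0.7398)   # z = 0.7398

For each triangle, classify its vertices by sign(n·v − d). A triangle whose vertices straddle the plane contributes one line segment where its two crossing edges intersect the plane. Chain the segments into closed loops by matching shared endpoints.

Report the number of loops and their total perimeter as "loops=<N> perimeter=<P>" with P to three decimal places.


Straddling triangles (10 of 20):
  (v0,v11,v5) [-++] → (-1.21421, 0.0279894, 0.7398)–(-0.299836, 0.942364, 0.7398)  len=1.2931
  (v0,v5,v1) [-+-] → (-0.299836, 0.942364, 0.7398)–(0.299836, 0.942364, 0.7398)  len=0.5997
  (v0,v10,v11) [--+] → (-1.2249, 0, 0.7398)–(-1.21421, 0.0279894, 0.7398)  len=0.0300
  (v1,v5,v9) [-++] → (0.299836, 0.942364, 0.7398)–(1.21421, 0.0279894, 0.7398)  len=1.2931
  (v11,v10,v2) [+--] → (-1.2249, 0, 0.7398)–(-1.21421, -0.0279894, 0.7398)  len=0.0300
  (v3,v9,v4) [-++] → (1.21421, -0.0279894, 0.7398)–(0.299836, -0.942364, 0.7398)  len=1.2931
  (v3,v4,v2) [-+-] → (0.299836, -0.942364, 0.7398)–(-0.299836, -0.942364, 0.7398)  len=0.5997
  (v3,v8,v9) [--+] → (1.2249, 0, 0.7398)–(1.21421, -0.0279894, 0.7398)  len=0.0300
  (v2,v4,v11) [-++] → (-0.299836, -0.942364, 0.7398)–(-1.21421, -0.0279894, 0.7398)  len=1.2931
  (v9,v8,v1) [+--] → (1.2249, 0, 0.7398)–(1.21421, 0.0279894, 0.7398)  len=0.0300

Chained into 1 loop(s):
  loop 1: 10 segments, perimeter = 6.4917
Total perimeter = 6.492

loops=1 perimeter=6.492


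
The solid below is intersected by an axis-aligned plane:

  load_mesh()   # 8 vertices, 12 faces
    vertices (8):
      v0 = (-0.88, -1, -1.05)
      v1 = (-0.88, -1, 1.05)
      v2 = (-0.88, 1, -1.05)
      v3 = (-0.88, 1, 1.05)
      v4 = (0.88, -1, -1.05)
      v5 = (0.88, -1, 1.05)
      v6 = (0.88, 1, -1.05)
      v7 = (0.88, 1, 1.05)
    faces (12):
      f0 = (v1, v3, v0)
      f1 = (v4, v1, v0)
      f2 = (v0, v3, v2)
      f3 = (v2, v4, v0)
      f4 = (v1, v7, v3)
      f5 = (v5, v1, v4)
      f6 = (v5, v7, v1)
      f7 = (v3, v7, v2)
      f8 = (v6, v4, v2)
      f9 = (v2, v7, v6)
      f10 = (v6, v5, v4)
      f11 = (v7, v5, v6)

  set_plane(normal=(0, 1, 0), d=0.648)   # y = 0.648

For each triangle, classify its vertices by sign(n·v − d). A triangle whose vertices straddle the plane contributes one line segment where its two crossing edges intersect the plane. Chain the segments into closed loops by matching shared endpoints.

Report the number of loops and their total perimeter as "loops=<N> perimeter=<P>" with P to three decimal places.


Straddling triangles (8 of 12):
  (v1,v3,v0) [-+-] → (-0.88, 0.648, 1.05)–(-0.88, 0.648, 0.6804)  len=0.3696
  (v0,v3,v2) [-++] → (-0.88, 0.648, 0.6804)–(-0.88, 0.648, -1.05)  len=1.7304
  (v2,v4,v0) [+--] → (-0.57024, 0.648, -1.05)–(-0.88, 0.648, -1.05)  len=0.3098
  (v1,v7,v3) [-++] → (0.57024, 0.648, 1.05)–(-0.88, 0.648, 1.05)  len=1.4502
  (v5,v7,v1) [-+-] → (0.88, 0.648, 1.05)–(0.57024, 0.648, 1.05)  len=0.3098
  (v6,v4,v2) [+-+] → (0.88, 0.648, -1.05)–(-0.57024, 0.648, -1.05)  len=1.4502
  (v6,v5,v4) [+--] → (0.88, 0.648, -0.6804)–(0.88, 0.648, -1.05)  len=0.3696
  (v7,v5,v6) [+-+] → (0.88, 0.648, 1.05)–(0.88, 0.648, -0.6804)  len=1.7304

Chained into 1 loop(s):
  loop 1: 8 segments, perimeter = 7.7200
Total perimeter = 7.720

loops=1 perimeter=7.720


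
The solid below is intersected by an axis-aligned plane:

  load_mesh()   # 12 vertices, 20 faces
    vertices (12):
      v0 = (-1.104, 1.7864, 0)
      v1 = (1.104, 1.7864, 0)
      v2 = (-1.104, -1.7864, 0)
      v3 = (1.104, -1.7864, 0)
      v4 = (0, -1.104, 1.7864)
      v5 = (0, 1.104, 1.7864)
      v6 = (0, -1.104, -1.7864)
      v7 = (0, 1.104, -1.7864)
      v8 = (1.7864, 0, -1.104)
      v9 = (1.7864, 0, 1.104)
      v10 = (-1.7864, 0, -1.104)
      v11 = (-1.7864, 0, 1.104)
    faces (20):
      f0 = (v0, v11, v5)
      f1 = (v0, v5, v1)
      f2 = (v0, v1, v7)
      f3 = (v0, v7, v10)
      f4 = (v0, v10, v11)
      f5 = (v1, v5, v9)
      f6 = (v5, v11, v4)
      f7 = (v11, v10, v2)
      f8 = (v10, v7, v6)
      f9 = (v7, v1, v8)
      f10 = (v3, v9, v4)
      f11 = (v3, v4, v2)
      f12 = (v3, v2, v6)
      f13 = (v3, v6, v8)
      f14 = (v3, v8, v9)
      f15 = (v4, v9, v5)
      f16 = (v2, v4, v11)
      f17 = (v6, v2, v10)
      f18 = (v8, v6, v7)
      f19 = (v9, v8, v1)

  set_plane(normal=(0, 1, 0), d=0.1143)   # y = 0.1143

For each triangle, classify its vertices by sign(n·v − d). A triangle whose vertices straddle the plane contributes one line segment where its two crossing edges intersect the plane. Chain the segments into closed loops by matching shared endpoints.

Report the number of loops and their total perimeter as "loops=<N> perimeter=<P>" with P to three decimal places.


loops=1 perimeter=11.790

Straddling triangles (10 of 20):
  (v0,v11,v5) [+-+] → (-1.74274, 0.1143, 1.03336)–(-1.60145, 0.1143, 1.17465)  len=0.1998
  (v0,v7,v10) [++-] → (-1.60145, 0.1143, -1.17465)–(-1.74274, 0.1143, -1.03336)  len=0.1998
  (v0,v10,v11) [+--] → (-1.74274, 0.1143, -1.03336)–(-1.74274, 0.1143, 1.03336)  len=2.0667
  (v1,v5,v9) [++-] → (1.60145, 0.1143, 1.17465)–(1.74274, 0.1143, 1.03336)  len=0.1998
  (v5,v11,v4) [+--] → (-1.60145, 0.1143, 1.17465)–(0, 0.1143, 1.7864)  len=1.7143
  (v10,v7,v6) [-+-] → (-1.60145, 0.1143, -1.17465)–(0, 0.1143, -1.7864)  len=1.7143
  (v7,v1,v8) [++-] → (1.74274, 0.1143, -1.03336)–(1.60145, 0.1143, -1.17465)  len=0.1998
  (v4,v9,v5) [--+] → (1.60145, 0.1143, 1.17465)–(0, 0.1143, 1.7864)  len=1.7143
  (v8,v6,v7) [--+] → (0, 0.1143, -1.7864)–(1.60145, 0.1143, -1.17465)  len=1.7143
  (v9,v8,v1) [--+] → (1.74274, 0.1143, -1.03336)–(1.74274, 0.1143, 1.03336)  len=2.0667

Chained into 1 loop(s):
  loop 1: 10 segments, perimeter = 11.7900
Total perimeter = 11.790


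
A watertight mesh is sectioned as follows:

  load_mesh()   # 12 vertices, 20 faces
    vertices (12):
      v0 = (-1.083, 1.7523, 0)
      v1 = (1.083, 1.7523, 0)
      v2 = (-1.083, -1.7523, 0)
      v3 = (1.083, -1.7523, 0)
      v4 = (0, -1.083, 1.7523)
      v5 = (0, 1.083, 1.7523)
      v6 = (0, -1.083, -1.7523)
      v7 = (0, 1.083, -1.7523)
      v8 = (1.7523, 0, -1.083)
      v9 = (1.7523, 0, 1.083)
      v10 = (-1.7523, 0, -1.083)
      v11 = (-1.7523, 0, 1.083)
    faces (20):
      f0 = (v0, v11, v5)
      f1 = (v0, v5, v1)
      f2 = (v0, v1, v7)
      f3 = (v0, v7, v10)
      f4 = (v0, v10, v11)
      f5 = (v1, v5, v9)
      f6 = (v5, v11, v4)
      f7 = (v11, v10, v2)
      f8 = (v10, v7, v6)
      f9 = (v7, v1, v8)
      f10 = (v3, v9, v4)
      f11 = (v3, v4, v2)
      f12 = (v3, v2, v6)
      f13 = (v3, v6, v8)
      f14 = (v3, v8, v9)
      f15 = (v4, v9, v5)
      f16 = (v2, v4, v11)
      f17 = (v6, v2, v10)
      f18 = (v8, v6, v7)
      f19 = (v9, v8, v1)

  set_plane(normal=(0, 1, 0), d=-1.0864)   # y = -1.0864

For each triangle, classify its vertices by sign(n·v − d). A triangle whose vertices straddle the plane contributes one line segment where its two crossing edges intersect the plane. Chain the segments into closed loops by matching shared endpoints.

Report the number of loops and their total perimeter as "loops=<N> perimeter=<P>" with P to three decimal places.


loops=1 perimeter=9.202

Straddling triangles (8 of 20):
  (v11,v10,v2) [++-] → (-1.33734, -1.0864, -0.411556)–(-1.33734, -1.0864, 0.411556)  len=0.8231
  (v3,v9,v4) [-++] → (1.33734, -1.0864, 0.411556)–(0.00550157, -1.0864, 1.7434)  len=1.8835
  (v3,v4,v2) [-+-] → (0.00550157, -1.0864, 1.7434)–(-0.00550157, -1.0864, 1.7434)  len=0.0110
  (v3,v2,v6) [--+] → (-0.00550157, -1.0864, -1.7434)–(0.00550157, -1.0864, -1.7434)  len=0.0110
  (v3,v6,v8) [-++] → (0.00550157, -1.0864, -1.7434)–(1.33734, -1.0864, -0.411556)  len=1.8835
  (v3,v8,v9) [-++] → (1.33734, -1.0864, -0.411556)–(1.33734, -1.0864, 0.411556)  len=0.8231
  (v2,v4,v11) [-++] → (-0.00550157, -1.0864, 1.7434)–(-1.33734, -1.0864, 0.411556)  len=1.8835
  (v6,v2,v10) [+-+] → (-0.00550157, -1.0864, -1.7434)–(-1.33734, -1.0864, -0.411556)  len=1.8835

Chained into 1 loop(s):
  loop 1: 8 segments, perimeter = 9.2023
Total perimeter = 9.202


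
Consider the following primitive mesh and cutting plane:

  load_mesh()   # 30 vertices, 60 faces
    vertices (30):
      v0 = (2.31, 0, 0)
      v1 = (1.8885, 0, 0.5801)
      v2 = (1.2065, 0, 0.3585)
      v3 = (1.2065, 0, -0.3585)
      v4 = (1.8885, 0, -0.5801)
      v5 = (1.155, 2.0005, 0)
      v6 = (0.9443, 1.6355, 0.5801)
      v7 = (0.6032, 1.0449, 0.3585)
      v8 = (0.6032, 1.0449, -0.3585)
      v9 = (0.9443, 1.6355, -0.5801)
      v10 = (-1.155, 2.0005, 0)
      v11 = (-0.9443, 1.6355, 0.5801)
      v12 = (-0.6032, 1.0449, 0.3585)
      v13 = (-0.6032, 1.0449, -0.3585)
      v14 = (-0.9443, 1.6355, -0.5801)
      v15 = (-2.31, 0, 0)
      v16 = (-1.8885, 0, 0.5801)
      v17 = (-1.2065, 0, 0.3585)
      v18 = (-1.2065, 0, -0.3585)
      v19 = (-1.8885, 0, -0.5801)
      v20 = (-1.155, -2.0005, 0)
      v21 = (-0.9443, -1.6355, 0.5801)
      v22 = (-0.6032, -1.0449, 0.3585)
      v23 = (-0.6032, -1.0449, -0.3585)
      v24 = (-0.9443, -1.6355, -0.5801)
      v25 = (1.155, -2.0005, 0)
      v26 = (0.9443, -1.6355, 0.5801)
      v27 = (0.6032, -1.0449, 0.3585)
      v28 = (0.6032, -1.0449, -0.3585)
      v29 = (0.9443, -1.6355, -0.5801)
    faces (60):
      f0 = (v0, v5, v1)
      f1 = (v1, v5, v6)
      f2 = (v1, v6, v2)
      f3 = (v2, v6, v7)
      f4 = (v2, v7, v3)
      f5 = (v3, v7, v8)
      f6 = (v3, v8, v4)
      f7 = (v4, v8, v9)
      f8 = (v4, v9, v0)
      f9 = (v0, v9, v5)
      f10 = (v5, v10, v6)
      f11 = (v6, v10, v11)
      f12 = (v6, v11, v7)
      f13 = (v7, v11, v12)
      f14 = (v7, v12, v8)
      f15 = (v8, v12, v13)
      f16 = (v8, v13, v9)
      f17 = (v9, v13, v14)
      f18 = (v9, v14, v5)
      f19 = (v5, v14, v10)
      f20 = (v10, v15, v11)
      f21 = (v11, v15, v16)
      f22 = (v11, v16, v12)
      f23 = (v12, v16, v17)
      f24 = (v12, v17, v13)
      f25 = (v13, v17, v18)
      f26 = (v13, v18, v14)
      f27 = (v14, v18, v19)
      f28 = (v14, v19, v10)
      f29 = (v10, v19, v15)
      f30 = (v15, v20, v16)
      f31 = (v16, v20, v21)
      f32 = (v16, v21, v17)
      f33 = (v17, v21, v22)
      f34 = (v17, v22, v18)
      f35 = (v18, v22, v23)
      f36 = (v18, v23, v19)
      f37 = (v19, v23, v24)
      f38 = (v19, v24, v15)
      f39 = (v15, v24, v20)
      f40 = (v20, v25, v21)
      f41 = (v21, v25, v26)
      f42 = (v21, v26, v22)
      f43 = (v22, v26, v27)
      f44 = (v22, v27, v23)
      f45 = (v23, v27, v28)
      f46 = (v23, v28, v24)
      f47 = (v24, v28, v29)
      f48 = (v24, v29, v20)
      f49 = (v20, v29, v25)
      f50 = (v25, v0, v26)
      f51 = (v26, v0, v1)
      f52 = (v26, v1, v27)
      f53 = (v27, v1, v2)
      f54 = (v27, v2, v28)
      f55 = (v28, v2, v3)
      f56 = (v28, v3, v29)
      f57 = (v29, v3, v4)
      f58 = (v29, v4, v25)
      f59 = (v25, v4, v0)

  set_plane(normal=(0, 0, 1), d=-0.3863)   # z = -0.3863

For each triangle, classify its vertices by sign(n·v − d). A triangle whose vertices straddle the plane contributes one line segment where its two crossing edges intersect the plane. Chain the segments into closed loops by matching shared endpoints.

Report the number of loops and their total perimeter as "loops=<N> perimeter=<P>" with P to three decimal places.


loops=2 perimeter=19.928

Straddling triangles (24 of 60):
  (v3,v8,v4) [++-] → (0.764443, 0.913816, -0.3863)–(1.29206, 0, -0.3863)  len=1.0552
  (v4,v8,v9) [-+-] → (0.764443, 0.913816, -0.3863)–(0.645991, 1.11899, -0.3863)  len=0.2369
  (v4,v9,v0) [--+] → (1.40055, 1.08911, -0.3863)–(2.02931, 0, -0.3863)  len=1.2576
  (v0,v9,v5) [+-+] → (1.40055, 1.08911, -0.3863)–(1.01469, 1.75744, -0.3863)  len=0.7717
  (v8,v13,v9) [++-] → (-0.409064, 1.11899, -0.3863)–(0.645991, 1.11899, -0.3863)  len=1.0551
  (v9,v13,v14) [-+-] → (-0.409064, 1.11899, -0.3863)–(-0.645991, 1.11899, -0.3863)  len=0.2369
  (v9,v14,v5) [--+] → (-0.242965, 1.75744, -0.3863)–(1.01469, 1.75744, -0.3863)  len=1.2577
  (v5,v14,v10) [+-+] → (-0.242965, 1.75744, -0.3863)–(-1.01469, 1.75744, -0.3863)  len=0.7717
  (v13,v18,v14) [++-] → (-1.17361, 0.205176, -0.3863)–(-0.645991, 1.11899, -0.3863)  len=1.0552
  (v14,v18,v19) [-+-] → (-1.17361, 0.205176, -0.3863)–(-1.29206, 0, -0.3863)  len=0.2369
  (v14,v19,v10) [--+] → (-1.64345, 0.668328, -0.3863)–(-1.01469, 1.75744, -0.3863)  len=1.2576
  (v10,v19,v15) [+-+] → (-1.64345, 0.668328, -0.3863)–(-2.02931, 0, -0.3863)  len=0.7717
  (v18,v23,v19) [++-] → (-0.764443, -0.913816, -0.3863)–(-1.29206, 0, -0.3863)  len=1.0552
  (v19,v23,v24) [-+-] → (-0.764443, -0.913816, -0.3863)–(-0.645991, -1.11899, -0.3863)  len=0.2369
  (v19,v24,v15) [--+] → (-1.40055, -1.08911, -0.3863)–(-2.02931, 0, -0.3863)  len=1.2576
  (v15,v24,v20) [+-+] → (-1.40055, -1.08911, -0.3863)–(-1.01469, -1.75744, -0.3863)  len=0.7717
  (v23,v28,v24) [++-] → (0.409064, -1.11899, -0.3863)–(-0.645991, -1.11899, -0.3863)  len=1.0551
  (v24,v28,v29) [-+-] → (0.409064, -1.11899, -0.3863)–(0.645991, -1.11899, -0.3863)  len=0.2369
  (v24,v29,v20) [--+] → (0.242965, -1.75744, -0.3863)–(-1.01469, -1.75744, -0.3863)  len=1.2577
  (v20,v29,v25) [+-+] → (0.242965, -1.75744, -0.3863)–(1.01469, -1.75744, -0.3863)  len=0.7717
  (v28,v3,v29) [++-] → (1.17361, -0.205176, -0.3863)–(0.645991, -1.11899, -0.3863)  len=1.0552
  (v29,v3,v4) [-+-] → (1.17361, -0.205176, -0.3863)–(1.29206, 0, -0.3863)  len=0.2369
  (v29,v4,v25) [--+] → (1.64345, -0.668328, -0.3863)–(1.01469, -1.75744, -0.3863)  len=1.2576
  (v25,v4,v0) [+-+] → (1.64345, -0.668328, -0.3863)–(2.02931, 0, -0.3863)  len=0.7717

Chained into 2 loop(s):
  loop 1: 12 segments, perimeter = 7.7524
  loop 2: 12 segments, perimeter = 12.1760
Total perimeter = 19.928


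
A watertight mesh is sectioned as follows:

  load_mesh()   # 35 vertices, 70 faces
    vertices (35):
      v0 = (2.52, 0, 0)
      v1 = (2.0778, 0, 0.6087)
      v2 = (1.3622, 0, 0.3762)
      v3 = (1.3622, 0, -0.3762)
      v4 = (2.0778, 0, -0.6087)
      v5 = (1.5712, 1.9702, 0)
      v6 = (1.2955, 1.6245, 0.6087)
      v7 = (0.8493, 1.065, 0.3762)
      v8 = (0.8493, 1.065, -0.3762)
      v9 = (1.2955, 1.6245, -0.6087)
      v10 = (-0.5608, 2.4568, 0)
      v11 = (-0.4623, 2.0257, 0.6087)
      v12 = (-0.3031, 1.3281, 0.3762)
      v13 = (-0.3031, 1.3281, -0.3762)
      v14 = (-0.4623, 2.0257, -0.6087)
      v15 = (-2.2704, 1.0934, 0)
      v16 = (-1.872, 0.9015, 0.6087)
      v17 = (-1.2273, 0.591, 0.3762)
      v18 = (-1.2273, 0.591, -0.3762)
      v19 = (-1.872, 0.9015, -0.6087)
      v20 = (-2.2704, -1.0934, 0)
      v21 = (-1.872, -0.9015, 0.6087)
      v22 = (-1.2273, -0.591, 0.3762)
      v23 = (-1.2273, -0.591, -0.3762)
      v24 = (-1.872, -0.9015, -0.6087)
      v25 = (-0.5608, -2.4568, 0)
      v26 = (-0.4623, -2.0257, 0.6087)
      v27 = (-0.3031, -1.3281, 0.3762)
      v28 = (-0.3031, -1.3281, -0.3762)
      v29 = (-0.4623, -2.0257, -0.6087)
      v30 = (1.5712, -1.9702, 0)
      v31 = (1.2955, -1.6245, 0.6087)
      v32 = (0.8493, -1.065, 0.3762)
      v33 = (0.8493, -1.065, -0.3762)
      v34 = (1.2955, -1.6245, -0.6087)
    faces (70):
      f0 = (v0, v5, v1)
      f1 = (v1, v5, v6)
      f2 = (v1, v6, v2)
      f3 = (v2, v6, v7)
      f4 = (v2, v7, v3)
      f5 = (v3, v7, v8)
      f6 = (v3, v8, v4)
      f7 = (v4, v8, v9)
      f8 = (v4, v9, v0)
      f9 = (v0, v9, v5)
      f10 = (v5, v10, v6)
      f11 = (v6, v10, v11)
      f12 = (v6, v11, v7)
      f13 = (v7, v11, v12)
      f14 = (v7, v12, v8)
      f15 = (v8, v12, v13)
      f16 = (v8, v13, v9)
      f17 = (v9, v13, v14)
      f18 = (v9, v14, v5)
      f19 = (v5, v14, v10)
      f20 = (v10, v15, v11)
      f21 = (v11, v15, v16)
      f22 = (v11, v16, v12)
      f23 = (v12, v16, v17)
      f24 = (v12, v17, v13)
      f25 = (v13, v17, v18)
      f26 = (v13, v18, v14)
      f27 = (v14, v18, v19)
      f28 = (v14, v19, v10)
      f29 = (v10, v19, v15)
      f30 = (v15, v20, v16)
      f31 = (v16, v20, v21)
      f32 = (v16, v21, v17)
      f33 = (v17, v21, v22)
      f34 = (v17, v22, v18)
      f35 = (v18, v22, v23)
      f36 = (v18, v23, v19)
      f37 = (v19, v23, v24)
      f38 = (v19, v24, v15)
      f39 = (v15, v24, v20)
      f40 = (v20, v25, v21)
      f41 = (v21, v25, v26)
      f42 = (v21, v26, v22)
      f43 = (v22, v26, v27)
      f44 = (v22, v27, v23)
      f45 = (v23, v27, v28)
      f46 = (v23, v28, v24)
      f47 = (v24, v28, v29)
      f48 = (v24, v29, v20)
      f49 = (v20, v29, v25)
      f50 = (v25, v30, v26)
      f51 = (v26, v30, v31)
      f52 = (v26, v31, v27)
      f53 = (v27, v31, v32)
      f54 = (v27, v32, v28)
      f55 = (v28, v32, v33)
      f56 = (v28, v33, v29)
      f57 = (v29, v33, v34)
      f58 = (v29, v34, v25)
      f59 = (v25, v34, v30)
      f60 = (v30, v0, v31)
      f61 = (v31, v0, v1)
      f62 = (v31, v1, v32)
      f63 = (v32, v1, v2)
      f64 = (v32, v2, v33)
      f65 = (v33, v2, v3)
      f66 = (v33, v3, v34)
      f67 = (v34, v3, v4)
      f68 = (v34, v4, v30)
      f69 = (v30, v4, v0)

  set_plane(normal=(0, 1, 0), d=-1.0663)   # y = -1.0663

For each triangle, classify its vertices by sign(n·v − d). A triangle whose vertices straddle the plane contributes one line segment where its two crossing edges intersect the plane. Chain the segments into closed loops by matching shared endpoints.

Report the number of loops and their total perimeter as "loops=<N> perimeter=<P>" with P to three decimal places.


loops=2 perimeter=8.365

Straddling triangles (24 of 70):
  (v15,v20,v16) [+-+] → (-2.2704, -1.0663, 0)–(-2.26499, -1.0663, 0.00826897)  len=0.0099
  (v16,v20,v21) [+-+] → (-2.26499, -1.0663, 0.00826897)–(-2.21414, -1.0663, 0.0859602)  len=0.0929
  (v15,v24,v20) [++-] → (-2.21414, -1.0663, -0.0859602)–(-2.2704, -1.0663, 0)  len=0.1027
  (v20,v25,v21) [--+] → (-1.73306, -1.0663, 0.544202)–(-2.21414, -1.0663, 0.0859602)  len=0.6644
  (v21,v25,v26) [+--] → (-1.73306, -1.0663, 0.544202)–(-1.66535, -1.0663, 0.6087)  len=0.0935
  (v21,v26,v22) [+-+] → (-1.66535, -1.0663, 0.6087)–(-0.973864, -1.0663, 0.453225)  len=0.7087
  (v22,v26,v27) [+--] → (-0.973864, -1.0663, 0.453225)–(-0.631353, -1.0663, 0.3762)  len=0.3511
  (v22,v27,v23) [+-+] → (-0.631353, -1.0663, 0.3762)–(-0.631353, -1.0663, 0.108966)  len=0.2672
  (v23,v27,v28) [+--] → (-0.631353, -1.0663, 0.108966)–(-0.631353, -1.0663, -0.3762)  len=0.4852
  (v23,v28,v24) [+-+] → (-0.631353, -1.0663, -0.3762)–(-1.26592, -1.0663, -0.518883)  len=0.6504
  (v24,v28,v29) [+--] → (-1.26592, -1.0663, -0.518883)–(-1.66535, -1.0663, -0.6087)  len=0.4094
  (v24,v29,v20) [+--] → (-1.66535, -1.0663, -0.6087)–(-2.21414, -1.0663, -0.0859602)  len=0.7579
  (v27,v31,v32) [--+] → (0.850337, -1.0663, 0.37674)–(0.843606, -1.0663, 0.3762)  len=0.0068
  (v27,v32,v28) [-+-] → (0.843606, -1.0663, 0.3762)–(0.843606, -1.0663, 0.372482)  len=0.0037
  (v28,v32,v33) [-++] → (0.843606, -1.0663, 0.372482)–(0.843606, -1.0663, -0.3762)  len=0.7487
  (v28,v33,v29) [-+-] → (0.843606, -1.0663, -0.3762)–(0.847525, -1.0663, -0.376515)  len=0.0039
  (v29,v33,v34) [-+-] → (0.847525, -1.0663, -0.376515)–(0.850337, -1.0663, -0.37674)  len=0.0028
  (v30,v0,v31) [-+-] → (2.0065, -1.0663, 0)–(1.71625, -1.0663, 0.399543)  len=0.4938
  (v31,v0,v1) [-++] → (1.71625, -1.0663, 0.399543)–(1.56431, -1.0663, 0.6087)  len=0.2585
  (v31,v1,v32) [-++] → (1.56431, -1.0663, 0.6087)–(0.850337, -1.0663, 0.37674)  len=0.7507
  (v33,v3,v34) [++-] → (1.31842, -1.0663, -0.52881)–(0.850337, -1.0663, -0.37674)  len=0.4922
  (v34,v3,v4) [-++] → (1.31842, -1.0663, -0.52881)–(1.56431, -1.0663, -0.6087)  len=0.2585
  (v34,v4,v30) [-+-] → (1.56431, -1.0663, -0.6087)–(1.80362, -1.0663, -0.279263)  len=0.4072
  (v30,v4,v0) [-++] → (1.80362, -1.0663, -0.279263)–(2.0065, -1.0663, 0)  len=0.3452

Chained into 2 loop(s):
  loop 1: 12 segments, perimeter = 4.5933
  loop 2: 12 segments, perimeter = 3.7720
Total perimeter = 8.365


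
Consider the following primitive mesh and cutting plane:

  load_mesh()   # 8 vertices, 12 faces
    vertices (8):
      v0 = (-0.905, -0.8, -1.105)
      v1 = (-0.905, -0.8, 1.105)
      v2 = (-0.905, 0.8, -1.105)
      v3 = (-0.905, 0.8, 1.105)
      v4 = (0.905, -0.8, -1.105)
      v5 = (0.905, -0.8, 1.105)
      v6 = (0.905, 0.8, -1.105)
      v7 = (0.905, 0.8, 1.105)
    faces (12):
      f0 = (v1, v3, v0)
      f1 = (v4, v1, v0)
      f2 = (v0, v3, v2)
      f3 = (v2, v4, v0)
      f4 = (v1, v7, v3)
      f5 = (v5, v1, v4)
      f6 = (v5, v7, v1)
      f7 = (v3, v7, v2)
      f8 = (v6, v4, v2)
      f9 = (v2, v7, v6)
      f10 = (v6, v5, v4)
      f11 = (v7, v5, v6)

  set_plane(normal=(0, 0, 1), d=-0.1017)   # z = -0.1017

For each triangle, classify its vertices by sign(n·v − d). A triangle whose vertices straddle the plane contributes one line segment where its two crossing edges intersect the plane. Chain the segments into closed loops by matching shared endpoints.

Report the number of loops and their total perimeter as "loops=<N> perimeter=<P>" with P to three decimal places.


Straddling triangles (8 of 12):
  (v1,v3,v0) [++-] → (-0.905, -0.073629, -0.1017)–(-0.905, -0.8, -0.1017)  len=0.7264
  (v4,v1,v0) [-+-] → (0.0832928, -0.8, -0.1017)–(-0.905, -0.8, -0.1017)  len=0.9883
  (v0,v3,v2) [-+-] → (-0.905, -0.073629, -0.1017)–(-0.905, 0.8, -0.1017)  len=0.8736
  (v5,v1,v4) [++-] → (0.0832928, -0.8, -0.1017)–(0.905, -0.8, -0.1017)  len=0.8217
  (v3,v7,v2) [++-] → (-0.0832928, 0.8, -0.1017)–(-0.905, 0.8, -0.1017)  len=0.8217
  (v2,v7,v6) [-+-] → (-0.0832928, 0.8, -0.1017)–(0.905, 0.8, -0.1017)  len=0.9883
  (v6,v5,v4) [-+-] → (0.905, 0.073629, -0.1017)–(0.905, -0.8, -0.1017)  len=0.8736
  (v7,v5,v6) [++-] → (0.905, 0.073629, -0.1017)–(0.905, 0.8, -0.1017)  len=0.7264

Chained into 1 loop(s):
  loop 1: 8 segments, perimeter = 6.8200
Total perimeter = 6.820

loops=1 perimeter=6.820


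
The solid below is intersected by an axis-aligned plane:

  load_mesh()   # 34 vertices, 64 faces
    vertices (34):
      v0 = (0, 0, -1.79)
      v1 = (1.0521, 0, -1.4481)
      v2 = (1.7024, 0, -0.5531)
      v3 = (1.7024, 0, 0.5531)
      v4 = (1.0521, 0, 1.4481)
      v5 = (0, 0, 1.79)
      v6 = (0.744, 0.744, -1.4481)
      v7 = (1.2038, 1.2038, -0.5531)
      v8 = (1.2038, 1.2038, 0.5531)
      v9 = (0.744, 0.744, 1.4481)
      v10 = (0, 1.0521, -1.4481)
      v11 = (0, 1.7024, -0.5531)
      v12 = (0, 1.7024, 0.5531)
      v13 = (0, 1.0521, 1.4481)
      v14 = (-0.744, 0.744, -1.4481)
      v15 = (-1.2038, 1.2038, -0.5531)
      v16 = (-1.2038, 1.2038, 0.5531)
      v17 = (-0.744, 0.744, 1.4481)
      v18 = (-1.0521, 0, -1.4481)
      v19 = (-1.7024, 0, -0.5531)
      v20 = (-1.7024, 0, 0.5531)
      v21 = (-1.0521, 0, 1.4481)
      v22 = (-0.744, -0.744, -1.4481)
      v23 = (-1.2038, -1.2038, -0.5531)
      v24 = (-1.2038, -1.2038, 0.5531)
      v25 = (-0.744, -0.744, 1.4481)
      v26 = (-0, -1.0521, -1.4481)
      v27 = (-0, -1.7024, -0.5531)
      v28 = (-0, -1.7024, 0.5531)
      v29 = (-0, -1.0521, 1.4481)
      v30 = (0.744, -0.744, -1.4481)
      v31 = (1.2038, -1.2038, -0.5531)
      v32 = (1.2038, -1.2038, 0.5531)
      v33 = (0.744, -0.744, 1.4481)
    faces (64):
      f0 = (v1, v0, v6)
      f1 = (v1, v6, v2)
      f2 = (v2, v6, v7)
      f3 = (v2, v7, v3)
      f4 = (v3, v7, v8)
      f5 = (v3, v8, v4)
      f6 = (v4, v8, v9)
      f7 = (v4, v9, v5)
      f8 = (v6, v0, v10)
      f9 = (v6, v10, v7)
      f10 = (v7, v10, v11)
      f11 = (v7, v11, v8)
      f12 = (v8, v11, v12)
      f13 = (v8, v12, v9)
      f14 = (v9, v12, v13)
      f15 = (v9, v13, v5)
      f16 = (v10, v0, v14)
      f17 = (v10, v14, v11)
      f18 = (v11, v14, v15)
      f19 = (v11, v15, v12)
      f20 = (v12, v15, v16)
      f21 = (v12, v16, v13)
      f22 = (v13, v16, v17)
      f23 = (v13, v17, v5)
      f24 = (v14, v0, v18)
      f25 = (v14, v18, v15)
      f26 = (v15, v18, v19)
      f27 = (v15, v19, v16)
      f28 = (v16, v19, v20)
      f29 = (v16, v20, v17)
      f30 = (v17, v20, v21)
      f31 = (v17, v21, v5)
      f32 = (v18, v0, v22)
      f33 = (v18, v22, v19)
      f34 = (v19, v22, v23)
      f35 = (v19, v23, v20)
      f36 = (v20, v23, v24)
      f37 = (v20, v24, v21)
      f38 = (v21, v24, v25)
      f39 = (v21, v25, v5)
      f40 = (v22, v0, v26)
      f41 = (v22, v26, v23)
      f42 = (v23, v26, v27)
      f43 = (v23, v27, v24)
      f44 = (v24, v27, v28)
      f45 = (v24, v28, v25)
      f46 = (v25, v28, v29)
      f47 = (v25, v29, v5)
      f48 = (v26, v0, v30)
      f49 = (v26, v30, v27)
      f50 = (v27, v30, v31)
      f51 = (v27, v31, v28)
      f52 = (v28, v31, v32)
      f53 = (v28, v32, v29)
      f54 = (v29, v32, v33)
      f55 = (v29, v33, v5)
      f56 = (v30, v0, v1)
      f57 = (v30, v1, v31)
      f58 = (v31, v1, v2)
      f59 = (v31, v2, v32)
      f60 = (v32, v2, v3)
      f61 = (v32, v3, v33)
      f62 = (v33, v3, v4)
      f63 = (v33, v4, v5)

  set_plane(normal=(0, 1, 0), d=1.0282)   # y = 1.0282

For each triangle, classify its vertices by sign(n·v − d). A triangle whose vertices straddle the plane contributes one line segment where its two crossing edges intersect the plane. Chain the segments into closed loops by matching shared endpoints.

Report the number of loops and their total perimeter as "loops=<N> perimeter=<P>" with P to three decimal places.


Straddling triangles (20 of 64):
  (v2,v6,v7) [--+] → (1.0282, 1.0282, -0.894905)–(1.27653, 1.0282, -0.5531)  len=0.4225
  (v2,v7,v3) [-+-] → (1.27653, 1.0282, -0.5531)–(1.27653, 1.0282, -0.391737)  len=0.1614
  (v3,v7,v8) [-++] → (1.27653, 1.0282, -0.391737)–(1.27653, 1.0282, 0.5531)  len=0.9448
  (v3,v8,v4) [-+-] → (1.27653, 1.0282, 0.5531)–(1.18167, 1.0282, 0.683655)  len=0.1614
  (v4,v8,v9) [-+-] → (1.18167, 1.0282, 0.683655)–(1.0282, 1.0282, 0.894905)  len=0.2611
  (v6,v0,v10) [--+] → (0, 1.0282, -1.45587)–(0.0577137, 1.0282, -1.4481)  len=0.0582
  (v6,v10,v7) [-++] → (0.0577137, 1.0282, -1.4481)–(1.0282, 1.0282, -0.894905)  len=1.1171
  (v8,v12,v9) [++-] → (0.523377, 1.0282, 1.1827)–(1.0282, 1.0282, 0.894905)  len=0.5811
  (v9,v12,v13) [-++] → (0.523377, 1.0282, 1.1827)–(0.0577137, 1.0282, 1.4481)  len=0.5360
  (v9,v13,v5) [-+-] → (0.0577137, 1.0282, 1.4481)–(0, 1.0282, 1.45587)  len=0.0582
  (v10,v0,v14) [+--] → (0, 1.0282, -1.45587)–(-0.0577137, 1.0282, -1.4481)  len=0.0582
  (v10,v14,v11) [+-+] → (-0.0577137, 1.0282, -1.4481)–(-0.523377, 1.0282, -1.1827)  len=0.5360
  (v11,v14,v15) [+-+] → (-0.523377, 1.0282, -1.1827)–(-1.0282, 1.0282, -0.894905)  len=0.5811
  (v13,v16,v17) [++-] → (-1.0282, 1.0282, 0.894905)–(-0.0577137, 1.0282, 1.4481)  len=1.1171
  (v13,v17,v5) [+--] → (-0.0577137, 1.0282, 1.4481)–(0, 1.0282, 1.45587)  len=0.0582
  (v14,v18,v15) [--+] → (-1.18167, 1.0282, -0.683655)–(-1.0282, 1.0282, -0.894905)  len=0.2611
  (v15,v18,v19) [+--] → (-1.18167, 1.0282, -0.683655)–(-1.27653, 1.0282, -0.5531)  len=0.1614
  (v15,v19,v16) [+-+] → (-1.27653, 1.0282, -0.5531)–(-1.27653, 1.0282, 0.391737)  len=0.9448
  (v16,v19,v20) [+--] → (-1.27653, 1.0282, 0.391737)–(-1.27653, 1.0282, 0.5531)  len=0.1614
  (v16,v20,v17) [+--] → (-1.27653, 1.0282, 0.5531)–(-1.0282, 1.0282, 0.894905)  len=0.4225

Chained into 1 loop(s):
  loop 1: 20 segments, perimeter = 8.6036
Total perimeter = 8.604

loops=1 perimeter=8.604
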